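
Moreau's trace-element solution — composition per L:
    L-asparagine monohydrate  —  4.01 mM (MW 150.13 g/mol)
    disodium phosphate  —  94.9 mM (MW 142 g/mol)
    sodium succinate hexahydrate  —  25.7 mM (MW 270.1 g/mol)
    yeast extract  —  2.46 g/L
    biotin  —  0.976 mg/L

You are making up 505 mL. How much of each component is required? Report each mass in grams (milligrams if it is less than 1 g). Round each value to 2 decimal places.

Working volume: 505 mL = 0.505 L.
L-asparagine monohydrate: 4.01 mmol/L × 150.13 mg/mmol × 0.505 L = 304.02 mg
disodium phosphate: 94.9 mmol/L × 142 g/mol × 0.505 L ÷ 1000 = 6.81 g
sodium succinate hexahydrate: 25.7 mmol/L × 270.1 g/mol × 0.505 L ÷ 1000 = 3.51 g
yeast extract: 2.46 g/L × 0.505 L = 1.24 g
biotin: 0.976 mg/L × 0.505 L = 0.49 mg

L-asparagine monohydrate 304.02 mg; disodium phosphate 6.81 g; sodium succinate hexahydrate 3.51 g; yeast extract 1.24 g; biotin 0.49 mg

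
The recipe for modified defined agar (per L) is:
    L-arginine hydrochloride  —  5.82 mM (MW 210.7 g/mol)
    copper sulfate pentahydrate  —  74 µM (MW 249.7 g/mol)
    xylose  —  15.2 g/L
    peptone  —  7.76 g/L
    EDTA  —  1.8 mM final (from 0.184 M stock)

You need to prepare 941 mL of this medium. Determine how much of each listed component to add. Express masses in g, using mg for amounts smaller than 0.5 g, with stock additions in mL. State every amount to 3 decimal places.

L-arginine hydrochloride 1.154 g; copper sulfate pentahydrate 17.388 mg; xylose 14.303 g; peptone 7.302 g; EDTA 9.205 mL

Target volume = 941 mL = 0.941 L.
L-arginine hydrochloride: 5.82 mmol/L × 210.7 g/mol × 0.941 L ÷ 1000 = 1.154 g
copper sulfate pentahydrate: 74 µmol/L × 249.7 g/mol × 0.941 L ÷ 1000 = 17.388 mg
xylose: 15.2 g/L × 0.941 L = 14.303 g
peptone: 7.76 g/L × 0.941 L = 7.302 g
EDTA: V = C2·V2/C1 = 1.8 mM × 941 mL ÷ 184 mM = 9.205 mL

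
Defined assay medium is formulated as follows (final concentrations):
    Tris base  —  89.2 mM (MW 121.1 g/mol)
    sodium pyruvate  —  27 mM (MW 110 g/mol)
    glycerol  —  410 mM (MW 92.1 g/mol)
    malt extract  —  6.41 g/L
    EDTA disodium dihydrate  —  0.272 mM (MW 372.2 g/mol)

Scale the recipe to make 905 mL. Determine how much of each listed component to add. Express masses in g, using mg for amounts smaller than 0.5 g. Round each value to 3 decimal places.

Working volume: 905 mL = 0.905 L.
Tris base: 89.2 mmol/L × 121.1 g/mol × 0.905 L ÷ 1000 = 9.776 g
sodium pyruvate: 27 mmol/L × 110 g/mol × 0.905 L ÷ 1000 = 2.688 g
glycerol: 410 mmol/L × 92.1 g/mol × 0.905 L ÷ 1000 = 34.174 g
malt extract: 6.41 g/L × 0.905 L = 5.801 g
EDTA disodium dihydrate: 0.272 mmol/L × 372.2 mg/mmol × 0.905 L = 91.621 mg

Tris base 9.776 g; sodium pyruvate 2.688 g; glycerol 34.174 g; malt extract 5.801 g; EDTA disodium dihydrate 91.621 mg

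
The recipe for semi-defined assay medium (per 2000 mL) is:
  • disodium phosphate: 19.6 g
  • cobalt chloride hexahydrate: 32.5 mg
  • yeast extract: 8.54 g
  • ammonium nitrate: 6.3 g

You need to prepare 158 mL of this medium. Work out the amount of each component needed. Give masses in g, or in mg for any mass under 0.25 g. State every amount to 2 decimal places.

Scale factor = 158 mL / 2000 mL = 0.079.
disodium phosphate: 19.6 g × (158 mL / 2000 mL) = 1.55 g
cobalt chloride hexahydrate: 32.5 mg × (158 mL / 2000 mL) = 2.57 mg
yeast extract: 8.54 g × (158 mL / 2000 mL) = 0.67 g
ammonium nitrate: 6.3 g × (158 mL / 2000 mL) = 0.50 g

disodium phosphate 1.55 g; cobalt chloride hexahydrate 2.57 mg; yeast extract 0.67 g; ammonium nitrate 0.50 g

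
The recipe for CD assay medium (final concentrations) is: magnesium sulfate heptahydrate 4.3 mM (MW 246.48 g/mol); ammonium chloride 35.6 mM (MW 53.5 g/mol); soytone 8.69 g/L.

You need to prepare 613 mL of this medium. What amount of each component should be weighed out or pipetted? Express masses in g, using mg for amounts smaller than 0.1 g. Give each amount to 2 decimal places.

Working volume: 613 mL = 0.613 L.
magnesium sulfate heptahydrate: 4.3 mmol/L × 246.48 g/mol × 0.613 L ÷ 1000 = 0.65 g
ammonium chloride: 35.6 mmol/L × 53.5 g/mol × 0.613 L ÷ 1000 = 1.17 g
soytone: 8.69 g/L × 0.613 L = 5.33 g

magnesium sulfate heptahydrate 0.65 g; ammonium chloride 1.17 g; soytone 5.33 g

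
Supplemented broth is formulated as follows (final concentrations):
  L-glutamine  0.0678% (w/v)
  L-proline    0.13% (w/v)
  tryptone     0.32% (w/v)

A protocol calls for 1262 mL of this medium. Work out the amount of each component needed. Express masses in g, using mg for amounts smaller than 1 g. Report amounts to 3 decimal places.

L-glutamine 855.636 mg; L-proline 1.641 g; tryptone 4.038 g

Scale factor relative to 1 L: 1.262.
L-glutamine: 0.0678 g per 100 mL × 1262 mL ÷ 100 = 0.855636 g = 855.636 mg
L-proline: 0.13 g per 100 mL × 1262 mL ÷ 100 = 1.641 g
tryptone: 0.32 g per 100 mL × 1262 mL ÷ 100 = 4.038 g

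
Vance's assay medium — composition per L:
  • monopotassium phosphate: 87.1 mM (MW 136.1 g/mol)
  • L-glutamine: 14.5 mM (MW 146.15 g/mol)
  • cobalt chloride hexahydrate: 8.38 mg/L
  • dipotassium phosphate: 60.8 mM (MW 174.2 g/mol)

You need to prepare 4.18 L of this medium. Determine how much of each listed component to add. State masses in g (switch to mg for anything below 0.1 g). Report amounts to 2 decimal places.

monopotassium phosphate 49.55 g; L-glutamine 8.86 g; cobalt chloride hexahydrate 35.03 mg; dipotassium phosphate 44.27 g

Working volume: 4.18 L.
monopotassium phosphate: 87.1 mmol/L × 136.1 g/mol × 4.18 L ÷ 1000 = 49.55 g
L-glutamine: 14.5 mmol/L × 146.15 g/mol × 4.18 L ÷ 1000 = 8.86 g
cobalt chloride hexahydrate: 8.38 mg/L × 4.18 L = 35.03 mg
dipotassium phosphate: 60.8 mmol/L × 174.2 g/mol × 4.18 L ÷ 1000 = 44.27 g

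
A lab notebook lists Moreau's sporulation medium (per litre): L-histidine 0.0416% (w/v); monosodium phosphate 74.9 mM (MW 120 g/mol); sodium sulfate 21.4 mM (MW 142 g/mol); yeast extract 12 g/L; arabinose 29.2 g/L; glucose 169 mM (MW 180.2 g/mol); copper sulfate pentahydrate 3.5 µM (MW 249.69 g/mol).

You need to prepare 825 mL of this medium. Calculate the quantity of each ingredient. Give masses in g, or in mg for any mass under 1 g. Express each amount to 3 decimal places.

Working volume: 825 mL = 0.825 L.
L-histidine: 0.0416 g per 100 mL × 825 mL ÷ 100 = 0.3432 g = 343.200 mg
monosodium phosphate: 74.9 mmol/L × 120 g/mol × 0.825 L ÷ 1000 = 7.415 g
sodium sulfate: 21.4 mmol/L × 142 g/mol × 0.825 L ÷ 1000 = 2.507 g
yeast extract: 12 g/L × 0.825 L = 9.900 g
arabinose: 29.2 g/L × 0.825 L = 24.090 g
glucose: 169 mmol/L × 180.2 g/mol × 0.825 L ÷ 1000 = 25.124 g
copper sulfate pentahydrate: 3.5 µmol/L × 249.69 g/mol × 0.825 L ÷ 1000 = 0.721 mg

L-histidine 343.200 mg; monosodium phosphate 7.415 g; sodium sulfate 2.507 g; yeast extract 9.900 g; arabinose 24.090 g; glucose 25.124 g; copper sulfate pentahydrate 0.721 mg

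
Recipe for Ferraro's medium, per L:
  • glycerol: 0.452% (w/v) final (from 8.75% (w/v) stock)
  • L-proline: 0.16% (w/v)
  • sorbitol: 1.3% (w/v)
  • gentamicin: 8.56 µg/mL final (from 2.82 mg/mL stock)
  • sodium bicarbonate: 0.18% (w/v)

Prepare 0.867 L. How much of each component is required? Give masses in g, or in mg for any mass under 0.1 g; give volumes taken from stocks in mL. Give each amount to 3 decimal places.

Scale factor relative to 1 L: 0.867.
glycerol: dilute stock: 0.452% ÷ 8.75% × 867 mL = 44.787 mL
L-proline: 0.16% w/v = 1.6 g/L → 1.6 × 0.867 L = 1.387 g
sorbitol: 1.3 g per 100 mL × 867 mL ÷ 100 = 11.271 g
gentamicin: dilute stock: 8.56 µg/mL × 867 mL ÷ 2820 µg/mL = 2.632 mL
sodium bicarbonate: 0.18% w/v = 1.8 g/L → 1.8 × 0.867 L = 1.561 g

glycerol 44.787 mL; L-proline 1.387 g; sorbitol 11.271 g; gentamicin 2.632 mL; sodium bicarbonate 1.561 g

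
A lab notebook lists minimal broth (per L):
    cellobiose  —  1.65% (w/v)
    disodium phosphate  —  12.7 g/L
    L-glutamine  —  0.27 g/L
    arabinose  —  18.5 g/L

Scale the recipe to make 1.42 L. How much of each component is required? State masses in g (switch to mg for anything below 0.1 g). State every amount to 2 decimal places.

cellobiose 23.43 g; disodium phosphate 18.03 g; L-glutamine 0.38 g; arabinose 26.27 g

Scale factor relative to 1 L: 1.42.
cellobiose: 1.65% w/v = 16.5 g/L → 16.5 × 1.42 L = 23.43 g
disodium phosphate: 12.7 g/L × 1.42 L = 18.03 g
L-glutamine: 0.27 g/L × 1.42 L = 0.38 g
arabinose: 18.5 g/L × 1.42 L = 26.27 g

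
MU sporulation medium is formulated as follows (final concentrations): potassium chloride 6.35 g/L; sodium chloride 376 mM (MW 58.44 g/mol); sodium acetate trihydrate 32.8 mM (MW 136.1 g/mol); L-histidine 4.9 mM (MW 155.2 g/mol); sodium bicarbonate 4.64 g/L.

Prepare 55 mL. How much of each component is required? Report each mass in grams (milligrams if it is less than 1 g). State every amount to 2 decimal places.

potassium chloride 349.25 mg; sodium chloride 1.21 g; sodium acetate trihydrate 245.52 mg; L-histidine 41.83 mg; sodium bicarbonate 255.20 mg

Target volume = 55 mL = 0.055 L.
potassium chloride: 6.35 g/L × 0.055 L = 0.34925 g = 349.25 mg
sodium chloride: 376 mmol/L × 58.44 g/mol × 0.055 L ÷ 1000 = 1.21 g
sodium acetate trihydrate: 32.8 mmol/L × 136.1 mg/mmol × 0.055 L = 245.52 mg
L-histidine: 4.9 mmol/L × 155.2 mg/mmol × 0.055 L = 41.83 mg
sodium bicarbonate: 4.64 g/L × 0.055 L = 0.2552 g = 255.20 mg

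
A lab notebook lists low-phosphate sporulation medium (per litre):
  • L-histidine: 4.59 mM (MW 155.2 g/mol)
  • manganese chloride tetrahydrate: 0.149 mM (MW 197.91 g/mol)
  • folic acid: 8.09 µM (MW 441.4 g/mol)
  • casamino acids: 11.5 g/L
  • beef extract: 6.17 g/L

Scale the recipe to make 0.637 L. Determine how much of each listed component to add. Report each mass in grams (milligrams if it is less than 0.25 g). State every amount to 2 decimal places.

Scale factor relative to 1 L: 0.637.
L-histidine: 4.59 mmol/L × 155.2 g/mol × 0.637 L ÷ 1000 = 0.45 g
manganese chloride tetrahydrate: 0.149 mmol/L × 197.91 mg/mmol × 0.637 L = 18.78 mg
folic acid: 8.09 µmol/L × 441.4 g/mol × 0.637 L ÷ 1000 = 2.27 mg
casamino acids: 11.5 g/L × 0.637 L = 7.33 g
beef extract: 6.17 g/L × 0.637 L = 3.93 g

L-histidine 0.45 g; manganese chloride tetrahydrate 18.78 mg; folic acid 2.27 mg; casamino acids 7.33 g; beef extract 3.93 g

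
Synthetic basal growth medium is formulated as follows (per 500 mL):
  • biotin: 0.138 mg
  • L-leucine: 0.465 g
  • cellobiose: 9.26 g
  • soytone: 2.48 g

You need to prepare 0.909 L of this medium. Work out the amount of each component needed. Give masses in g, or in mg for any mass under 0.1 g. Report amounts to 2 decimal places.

biotin 0.25 mg; L-leucine 0.85 g; cellobiose 16.83 g; soytone 4.51 g

Scale factor = 909 mL / 500 mL = 1.818.
biotin: 0.138 mg × (909 mL / 500 mL) = 0.25 mg
L-leucine: 0.465 g × (909 mL / 500 mL) = 0.85 g
cellobiose: 9.26 g × (909 mL / 500 mL) = 16.83 g
soytone: 2.48 g × (909 mL / 500 mL) = 4.51 g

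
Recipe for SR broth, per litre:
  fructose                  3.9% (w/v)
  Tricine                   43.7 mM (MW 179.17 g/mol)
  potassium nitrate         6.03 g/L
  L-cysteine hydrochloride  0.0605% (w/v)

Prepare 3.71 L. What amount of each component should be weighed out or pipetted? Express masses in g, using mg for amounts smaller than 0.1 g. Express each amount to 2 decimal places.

fructose 144.69 g; Tricine 29.05 g; potassium nitrate 22.37 g; L-cysteine hydrochloride 2.24 g

Working volume: 3.71 L.
fructose: 3.9 g per 100 mL × 3710 mL ÷ 100 = 144.69 g
Tricine: 43.7 mmol/L × 179.17 g/mol × 3.71 L ÷ 1000 = 29.05 g
potassium nitrate: 6.03 g/L × 3.71 L = 22.37 g
L-cysteine hydrochloride: 0.0605% w/v = 0.605 g/L → 0.605 × 3.71 L = 2.24 g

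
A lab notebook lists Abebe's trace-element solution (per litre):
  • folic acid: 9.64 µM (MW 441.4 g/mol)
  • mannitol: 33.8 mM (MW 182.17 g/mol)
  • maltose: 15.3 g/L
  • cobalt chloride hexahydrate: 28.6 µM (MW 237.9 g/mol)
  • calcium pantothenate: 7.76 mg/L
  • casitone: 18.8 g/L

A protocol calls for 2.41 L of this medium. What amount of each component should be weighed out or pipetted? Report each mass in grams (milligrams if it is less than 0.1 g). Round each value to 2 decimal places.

folic acid 10.25 mg; mannitol 14.84 g; maltose 36.87 g; cobalt chloride hexahydrate 16.40 mg; calcium pantothenate 18.70 mg; casitone 45.31 g

Scale factor relative to 1 L: 2.41.
folic acid: 9.64 µmol/L × 441.4 g/mol × 2.41 L ÷ 1000 = 10.25 mg
mannitol: 33.8 mmol/L × 182.17 g/mol × 2.41 L ÷ 1000 = 14.84 g
maltose: 15.3 g/L × 2.41 L = 36.87 g
cobalt chloride hexahydrate: 28.6 µmol/L × 237.9 g/mol × 2.41 L ÷ 1000 = 16.40 mg
calcium pantothenate: 7.76 mg/L × 2.41 L = 18.70 mg
casitone: 18.8 g/L × 2.41 L = 45.31 g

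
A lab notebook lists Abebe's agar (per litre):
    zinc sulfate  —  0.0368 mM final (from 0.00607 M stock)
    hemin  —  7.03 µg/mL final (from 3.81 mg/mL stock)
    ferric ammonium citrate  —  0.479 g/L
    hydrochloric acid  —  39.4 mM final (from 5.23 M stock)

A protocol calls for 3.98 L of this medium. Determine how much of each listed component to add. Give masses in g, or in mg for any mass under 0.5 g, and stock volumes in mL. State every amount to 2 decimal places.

Scale factor relative to 1 L: 3.98.
zinc sulfate: C1V1 = C2V2 → 0.0368 mM × 3980 mL ÷ 6.07 mM = 24.13 mL
hemin: C1V1 = C2V2 → 7.03 µg/mL × 3980 mL ÷ 3810 µg/mL = 7.34 mL
ferric ammonium citrate: 0.479 g/L × 3.98 L = 1.91 g
hydrochloric acid: C1V1 = C2V2 → 39.4 mM × 3980 mL ÷ 5230 mM = 29.98 mL

zinc sulfate 24.13 mL; hemin 7.34 mL; ferric ammonium citrate 1.91 g; hydrochloric acid 29.98 mL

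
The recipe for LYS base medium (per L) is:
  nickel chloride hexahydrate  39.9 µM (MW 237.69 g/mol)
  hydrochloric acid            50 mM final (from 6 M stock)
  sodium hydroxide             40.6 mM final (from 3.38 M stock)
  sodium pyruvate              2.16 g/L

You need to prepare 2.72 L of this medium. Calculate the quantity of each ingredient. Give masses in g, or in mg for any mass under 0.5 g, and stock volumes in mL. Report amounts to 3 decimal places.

Working volume: 2.72 L.
nickel chloride hexahydrate: 39.9 µmol/L × 237.69 g/mol × 2.72 L ÷ 1000 = 25.796 mg
hydrochloric acid: C1V1 = C2V2 → 50 mM × 2720 mL ÷ 6000 mM = 22.667 mL
sodium hydroxide: C1V1 = C2V2 → 40.6 mM × 2720 mL ÷ 3380 mM = 32.672 mL
sodium pyruvate: 2.16 g/L × 2.72 L = 5.875 g

nickel chloride hexahydrate 25.796 mg; hydrochloric acid 22.667 mL; sodium hydroxide 32.672 mL; sodium pyruvate 5.875 g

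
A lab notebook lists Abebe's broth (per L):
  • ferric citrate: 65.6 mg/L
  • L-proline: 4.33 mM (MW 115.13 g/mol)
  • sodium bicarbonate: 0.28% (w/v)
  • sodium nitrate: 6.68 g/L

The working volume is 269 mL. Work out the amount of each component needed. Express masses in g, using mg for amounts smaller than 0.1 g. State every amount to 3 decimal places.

Working volume: 269 mL = 0.269 L.
ferric citrate: 65.6 mg/L × 0.269 L = 17.646 mg
L-proline: 4.33 mmol/L × 115.13 g/mol × 0.269 L ÷ 1000 = 0.134 g
sodium bicarbonate: 0.28 g per 100 mL × 269 mL ÷ 100 = 0.753 g
sodium nitrate: 6.68 g/L × 0.269 L = 1.797 g

ferric citrate 17.646 mg; L-proline 0.134 g; sodium bicarbonate 0.753 g; sodium nitrate 1.797 g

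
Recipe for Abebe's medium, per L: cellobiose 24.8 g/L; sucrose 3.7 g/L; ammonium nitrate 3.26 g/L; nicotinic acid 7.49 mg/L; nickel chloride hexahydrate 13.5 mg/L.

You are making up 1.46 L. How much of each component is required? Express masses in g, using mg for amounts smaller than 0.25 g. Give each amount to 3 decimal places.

cellobiose 36.208 g; sucrose 5.402 g; ammonium nitrate 4.760 g; nicotinic acid 10.935 mg; nickel chloride hexahydrate 19.710 mg

Working volume: 1.46 L.
cellobiose: 24.8 g/L × 1.46 L = 36.208 g
sucrose: 3.7 g/L × 1.46 L = 5.402 g
ammonium nitrate: 3.26 g/L × 1.46 L = 4.760 g
nicotinic acid: 7.49 mg/L × 1.46 L = 10.935 mg
nickel chloride hexahydrate: 13.5 mg/L × 1.46 L = 19.710 mg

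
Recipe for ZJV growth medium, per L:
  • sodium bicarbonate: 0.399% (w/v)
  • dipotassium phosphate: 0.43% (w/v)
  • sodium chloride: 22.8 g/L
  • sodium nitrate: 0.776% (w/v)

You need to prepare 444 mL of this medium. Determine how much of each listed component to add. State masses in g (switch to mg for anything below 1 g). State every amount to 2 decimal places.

sodium bicarbonate 1.77 g; dipotassium phosphate 1.91 g; sodium chloride 10.12 g; sodium nitrate 3.45 g

Target volume = 444 mL = 0.444 L.
sodium bicarbonate: 0.399% w/v = 3.99 g/L → 3.99 × 0.444 L = 1.77 g
dipotassium phosphate: 0.43% w/v = 4.3 g/L → 4.3 × 0.444 L = 1.91 g
sodium chloride: 22.8 g/L × 0.444 L = 10.12 g
sodium nitrate: 0.776% w/v = 7.76 g/L → 7.76 × 0.444 L = 3.45 g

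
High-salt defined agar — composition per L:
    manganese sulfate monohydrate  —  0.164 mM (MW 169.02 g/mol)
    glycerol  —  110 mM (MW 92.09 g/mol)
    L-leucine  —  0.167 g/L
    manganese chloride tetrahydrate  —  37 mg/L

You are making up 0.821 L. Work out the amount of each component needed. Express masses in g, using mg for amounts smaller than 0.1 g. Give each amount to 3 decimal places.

Working volume: 0.821 L.
manganese sulfate monohydrate: 0.164 mmol/L × 169.02 mg/mmol × 0.821 L = 22.758 mg
glycerol: 110 mmol/L × 92.09 g/mol × 0.821 L ÷ 1000 = 8.317 g
L-leucine: 0.167 g/L × 0.821 L = 0.137 g
manganese chloride tetrahydrate: 37 mg/L × 0.821 L = 30.377 mg

manganese sulfate monohydrate 22.758 mg; glycerol 8.317 g; L-leucine 0.137 g; manganese chloride tetrahydrate 30.377 mg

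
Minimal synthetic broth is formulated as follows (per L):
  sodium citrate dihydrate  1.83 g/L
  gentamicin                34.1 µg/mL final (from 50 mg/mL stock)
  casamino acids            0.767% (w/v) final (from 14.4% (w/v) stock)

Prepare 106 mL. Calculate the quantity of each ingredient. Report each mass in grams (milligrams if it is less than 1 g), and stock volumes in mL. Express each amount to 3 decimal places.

Working volume: 106 mL = 0.106 L.
sodium citrate dihydrate: 1.83 g/L × 0.106 L = 0.19398 g = 193.980 mg
gentamicin: dilute stock: 34.1 µg/mL × 106 mL ÷ 50000 µg/mL = 0.072 mL
casamino acids: dilute stock: 0.767% ÷ 14.4% × 106 mL = 5.646 mL

sodium citrate dihydrate 193.980 mg; gentamicin 0.072 mL; casamino acids 5.646 mL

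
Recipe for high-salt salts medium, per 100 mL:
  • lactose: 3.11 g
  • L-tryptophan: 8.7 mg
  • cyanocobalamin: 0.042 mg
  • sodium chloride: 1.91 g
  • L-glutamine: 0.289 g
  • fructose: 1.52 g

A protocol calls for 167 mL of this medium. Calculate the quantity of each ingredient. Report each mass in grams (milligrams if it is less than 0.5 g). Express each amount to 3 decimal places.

Scale factor = 167 mL / 100 mL = 1.67.
lactose: 3.11 g × (167 mL / 100 mL) = 5.194 g
L-tryptophan: 8.7 mg × (167 mL / 100 mL) = 14.529 mg
cyanocobalamin: 0.042 mg × (167 mL / 100 mL) = 0.070 mg
sodium chloride: 1.91 g × (167 mL / 100 mL) = 3.190 g
L-glutamine: 0.289 g × (167 mL / 100 mL) = 0.48263 g = 482.630 mg
fructose: 1.52 g × (167 mL / 100 mL) = 2.538 g

lactose 5.194 g; L-tryptophan 14.529 mg; cyanocobalamin 0.070 mg; sodium chloride 3.190 g; L-glutamine 482.630 mg; fructose 2.538 g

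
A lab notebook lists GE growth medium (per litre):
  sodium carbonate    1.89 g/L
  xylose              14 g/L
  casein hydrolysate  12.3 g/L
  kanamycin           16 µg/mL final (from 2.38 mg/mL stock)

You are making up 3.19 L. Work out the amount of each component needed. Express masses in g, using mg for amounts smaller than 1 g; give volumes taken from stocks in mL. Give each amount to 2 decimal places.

sodium carbonate 6.03 g; xylose 44.66 g; casein hydrolysate 39.24 g; kanamycin 21.45 mL

Scale factor relative to 1 L: 3.19.
sodium carbonate: 1.89 g/L × 3.19 L = 6.03 g
xylose: 14 g/L × 3.19 L = 44.66 g
casein hydrolysate: 12.3 g/L × 3.19 L = 39.24 g
kanamycin: C1V1 = C2V2 → 16 µg/mL × 3190 mL ÷ 2380 µg/mL = 21.45 mL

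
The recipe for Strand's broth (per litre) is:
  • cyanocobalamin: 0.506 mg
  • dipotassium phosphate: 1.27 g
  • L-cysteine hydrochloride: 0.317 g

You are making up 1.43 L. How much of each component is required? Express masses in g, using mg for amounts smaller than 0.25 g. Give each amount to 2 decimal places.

Scale factor = 1430 mL / 1000 mL = 1.43.
cyanocobalamin: 0.506 mg × (1430 mL / 1000 mL) = 0.72 mg
dipotassium phosphate: 1.27 g × (1430 mL / 1000 mL) = 1.82 g
L-cysteine hydrochloride: 0.317 g × (1430 mL / 1000 mL) = 0.45 g

cyanocobalamin 0.72 mg; dipotassium phosphate 1.82 g; L-cysteine hydrochloride 0.45 g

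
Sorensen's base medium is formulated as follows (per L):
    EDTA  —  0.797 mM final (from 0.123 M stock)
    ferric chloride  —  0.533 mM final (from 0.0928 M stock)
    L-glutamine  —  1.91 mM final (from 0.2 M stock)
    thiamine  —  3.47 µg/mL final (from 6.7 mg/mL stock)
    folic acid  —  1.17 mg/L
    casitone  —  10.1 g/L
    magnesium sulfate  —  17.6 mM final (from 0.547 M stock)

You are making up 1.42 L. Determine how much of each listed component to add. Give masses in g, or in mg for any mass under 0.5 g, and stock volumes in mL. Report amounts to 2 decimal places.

EDTA 9.20 mL; ferric chloride 8.16 mL; L-glutamine 13.56 mL; thiamine 0.74 mL; folic acid 1.66 mg; casitone 14.34 g; magnesium sulfate 45.69 mL

Working volume: 1.42 L.
EDTA: dilute stock: 0.797 mM × 1420 mL ÷ 123 mM = 9.20 mL
ferric chloride: dilute stock: 0.533 mM × 1420 mL ÷ 92.8 mM = 8.16 mL
L-glutamine: V = C2·V2/C1 = 1.91 mM × 1420 mL ÷ 200 mM = 13.56 mL
thiamine: C1V1 = C2V2 → 3.47 µg/mL × 1420 mL ÷ 6700 µg/mL = 0.74 mL
folic acid: 1.17 mg/L × 1.42 L = 1.66 mg
casitone: 10.1 g/L × 1.42 L = 14.34 g
magnesium sulfate: C1V1 = C2V2 → 17.6 mM × 1420 mL ÷ 547 mM = 45.69 mL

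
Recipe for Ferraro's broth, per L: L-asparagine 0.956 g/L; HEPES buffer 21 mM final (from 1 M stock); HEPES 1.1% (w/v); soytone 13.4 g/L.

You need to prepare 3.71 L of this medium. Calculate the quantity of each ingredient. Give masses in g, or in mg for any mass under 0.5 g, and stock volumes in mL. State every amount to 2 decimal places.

L-asparagine 3.55 g; HEPES buffer 77.91 mL; HEPES 40.81 g; soytone 49.71 g

Working volume: 3.71 L.
L-asparagine: 0.956 g/L × 3.71 L = 3.55 g
HEPES buffer: C1V1 = C2V2 → 21 mM × 3710 mL ÷ 1000 mM = 77.91 mL
HEPES: 1.1% w/v = 11 g/L → 11 × 3.71 L = 40.81 g
soytone: 13.4 g/L × 3.71 L = 49.71 g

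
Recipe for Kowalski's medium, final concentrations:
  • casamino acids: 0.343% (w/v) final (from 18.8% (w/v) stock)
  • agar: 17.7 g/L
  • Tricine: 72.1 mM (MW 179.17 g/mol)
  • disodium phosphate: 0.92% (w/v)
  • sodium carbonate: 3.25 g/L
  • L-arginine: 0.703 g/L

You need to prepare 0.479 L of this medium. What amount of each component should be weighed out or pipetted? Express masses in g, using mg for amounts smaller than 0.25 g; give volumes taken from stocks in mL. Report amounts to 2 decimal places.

Working volume: 0.479 L.
casamino acids: C1V1 = C2V2 → 0.343% ÷ 18.8% × 479 mL = 8.74 mL
agar: 17.7 g/L × 0.479 L = 8.48 g
Tricine: 72.1 mmol/L × 179.17 g/mol × 0.479 L ÷ 1000 = 6.19 g
disodium phosphate: 0.92 g per 100 mL × 479 mL ÷ 100 = 4.41 g
sodium carbonate: 3.25 g/L × 0.479 L = 1.56 g
L-arginine: 0.703 g/L × 0.479 L = 0.34 g

casamino acids 8.74 mL; agar 8.48 g; Tricine 6.19 g; disodium phosphate 4.41 g; sodium carbonate 1.56 g; L-arginine 0.34 g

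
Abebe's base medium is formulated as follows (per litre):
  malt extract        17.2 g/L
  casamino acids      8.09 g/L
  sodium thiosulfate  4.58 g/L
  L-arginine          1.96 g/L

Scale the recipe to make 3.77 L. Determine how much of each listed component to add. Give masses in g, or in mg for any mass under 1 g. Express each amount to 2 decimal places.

malt extract 64.84 g; casamino acids 30.50 g; sodium thiosulfate 17.27 g; L-arginine 7.39 g

Scale factor relative to 1 L: 3.77.
malt extract: 17.2 g/L × 3.77 L = 64.84 g
casamino acids: 8.09 g/L × 3.77 L = 30.50 g
sodium thiosulfate: 4.58 g/L × 3.77 L = 17.27 g
L-arginine: 1.96 g/L × 3.77 L = 7.39 g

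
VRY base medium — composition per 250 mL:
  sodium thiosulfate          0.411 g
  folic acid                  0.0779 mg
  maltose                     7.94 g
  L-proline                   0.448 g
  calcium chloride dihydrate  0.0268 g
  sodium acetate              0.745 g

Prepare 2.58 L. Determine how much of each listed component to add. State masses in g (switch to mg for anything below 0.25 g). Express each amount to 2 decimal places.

Scale factor = 2580 mL / 250 mL = 10.32.
sodium thiosulfate: 0.411 g × (2580 mL / 250 mL) = 4.24 g
folic acid: 0.0779 mg × (2580 mL / 250 mL) = 0.80 mg
maltose: 7.94 g × (2580 mL / 250 mL) = 81.94 g
L-proline: 0.448 g × (2580 mL / 250 mL) = 4.62 g
calcium chloride dihydrate: 0.0268 g × (2580 mL / 250 mL) = 0.28 g
sodium acetate: 0.745 g × (2580 mL / 250 mL) = 7.69 g

sodium thiosulfate 4.24 g; folic acid 0.80 mg; maltose 81.94 g; L-proline 4.62 g; calcium chloride dihydrate 0.28 g; sodium acetate 7.69 g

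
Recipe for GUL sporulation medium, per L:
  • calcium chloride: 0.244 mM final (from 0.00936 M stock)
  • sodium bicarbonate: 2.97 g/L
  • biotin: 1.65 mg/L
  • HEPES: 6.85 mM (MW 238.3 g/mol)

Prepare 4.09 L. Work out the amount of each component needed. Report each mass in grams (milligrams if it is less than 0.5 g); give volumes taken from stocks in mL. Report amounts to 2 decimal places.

calcium chloride 106.62 mL; sodium bicarbonate 12.15 g; biotin 6.75 mg; HEPES 6.68 g

Scale factor relative to 1 L: 4.09.
calcium chloride: C1V1 = C2V2 → 0.244 mM × 4090 mL ÷ 9.36 mM = 106.62 mL
sodium bicarbonate: 2.97 g/L × 4.09 L = 12.15 g
biotin: 1.65 mg/L × 4.09 L = 6.75 mg
HEPES: 6.85 mmol/L × 238.3 g/mol × 4.09 L ÷ 1000 = 6.68 g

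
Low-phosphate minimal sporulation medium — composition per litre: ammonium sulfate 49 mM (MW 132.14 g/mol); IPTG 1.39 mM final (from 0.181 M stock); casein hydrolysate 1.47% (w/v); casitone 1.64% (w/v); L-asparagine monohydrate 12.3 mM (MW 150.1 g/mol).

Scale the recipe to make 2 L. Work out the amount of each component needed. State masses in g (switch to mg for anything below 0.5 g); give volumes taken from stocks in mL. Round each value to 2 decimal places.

Scale factor relative to 1 L: 2.
ammonium sulfate: 49 mmol/L × 132.14 g/mol × 2 L ÷ 1000 = 12.95 g
IPTG: C1V1 = C2V2 → 1.39 mM × 2000 mL ÷ 181 mM = 15.36 mL
casein hydrolysate: 1.47% w/v = 14.7 g/L → 14.7 × 2 L = 29.40 g
casitone: 1.64 g per 100 mL × 2000 mL ÷ 100 = 32.80 g
L-asparagine monohydrate: 12.3 mmol/L × 150.1 g/mol × 2 L ÷ 1000 = 3.69 g

ammonium sulfate 12.95 g; IPTG 15.36 mL; casein hydrolysate 29.40 g; casitone 32.80 g; L-asparagine monohydrate 3.69 g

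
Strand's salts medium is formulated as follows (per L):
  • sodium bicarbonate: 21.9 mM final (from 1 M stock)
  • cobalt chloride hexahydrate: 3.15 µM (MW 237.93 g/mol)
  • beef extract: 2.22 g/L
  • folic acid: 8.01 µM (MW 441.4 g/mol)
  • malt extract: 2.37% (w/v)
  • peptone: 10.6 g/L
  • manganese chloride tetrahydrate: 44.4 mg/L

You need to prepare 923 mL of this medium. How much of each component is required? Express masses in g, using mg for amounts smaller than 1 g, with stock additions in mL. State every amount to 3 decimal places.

Target volume = 923 mL = 0.923 L.
sodium bicarbonate: C1V1 = C2V2 → 21.9 mM × 923 mL ÷ 1000 mM = 20.214 mL
cobalt chloride hexahydrate: 3.15 µmol/L × 237.93 g/mol × 0.923 L ÷ 1000 = 0.692 mg
beef extract: 2.22 g/L × 0.923 L = 2.049 g
folic acid: 8.01 µmol/L × 441.4 g/mol × 0.923 L ÷ 1000 = 3.263 mg
malt extract: 2.37% w/v = 23.7 g/L → 23.7 × 0.923 L = 21.875 g
peptone: 10.6 g/L × 0.923 L = 9.784 g
manganese chloride tetrahydrate: 44.4 mg/L × 0.923 L = 40.981 mg

sodium bicarbonate 20.214 mL; cobalt chloride hexahydrate 0.692 mg; beef extract 2.049 g; folic acid 3.263 mg; malt extract 21.875 g; peptone 9.784 g; manganese chloride tetrahydrate 40.981 mg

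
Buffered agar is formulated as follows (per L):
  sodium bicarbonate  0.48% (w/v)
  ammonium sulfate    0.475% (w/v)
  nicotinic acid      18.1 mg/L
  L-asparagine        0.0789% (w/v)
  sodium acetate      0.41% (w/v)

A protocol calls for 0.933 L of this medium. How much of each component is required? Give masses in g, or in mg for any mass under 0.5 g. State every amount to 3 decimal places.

Scale factor relative to 1 L: 0.933.
sodium bicarbonate: 0.48% w/v = 4.8 g/L → 4.8 × 0.933 L = 4.478 g
ammonium sulfate: 0.475% w/v = 4.75 g/L → 4.75 × 0.933 L = 4.432 g
nicotinic acid: 18.1 mg/L × 0.933 L = 16.887 mg
L-asparagine: 0.0789 g per 100 mL × 933 mL ÷ 100 = 0.736 g
sodium acetate: 0.41% w/v = 4.1 g/L → 4.1 × 0.933 L = 3.825 g

sodium bicarbonate 4.478 g; ammonium sulfate 4.432 g; nicotinic acid 16.887 mg; L-asparagine 0.736 g; sodium acetate 3.825 g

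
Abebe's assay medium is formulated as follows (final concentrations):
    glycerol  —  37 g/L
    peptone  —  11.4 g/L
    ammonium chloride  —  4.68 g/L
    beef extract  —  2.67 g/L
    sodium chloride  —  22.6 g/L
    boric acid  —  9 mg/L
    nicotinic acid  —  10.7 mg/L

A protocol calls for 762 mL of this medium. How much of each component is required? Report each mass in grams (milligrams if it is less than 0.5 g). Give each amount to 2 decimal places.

glycerol 28.19 g; peptone 8.69 g; ammonium chloride 3.57 g; beef extract 2.03 g; sodium chloride 17.22 g; boric acid 6.86 mg; nicotinic acid 8.15 mg

Scale factor relative to 1 L: 0.762.
glycerol: 37 g/L × 0.762 L = 28.19 g
peptone: 11.4 g/L × 0.762 L = 8.69 g
ammonium chloride: 4.68 g/L × 0.762 L = 3.57 g
beef extract: 2.67 g/L × 0.762 L = 2.03 g
sodium chloride: 22.6 g/L × 0.762 L = 17.22 g
boric acid: 9 mg/L × 0.762 L = 6.86 mg
nicotinic acid: 10.7 mg/L × 0.762 L = 8.15 mg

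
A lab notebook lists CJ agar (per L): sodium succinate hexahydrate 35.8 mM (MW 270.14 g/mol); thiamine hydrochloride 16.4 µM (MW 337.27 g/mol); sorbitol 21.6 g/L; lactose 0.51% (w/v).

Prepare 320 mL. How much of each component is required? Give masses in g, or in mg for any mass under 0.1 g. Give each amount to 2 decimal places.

Working volume: 320 mL = 0.32 L.
sodium succinate hexahydrate: 35.8 mmol/L × 270.14 g/mol × 0.32 L ÷ 1000 = 3.09 g
thiamine hydrochloride: 16.4 µmol/L × 337.27 g/mol × 0.32 L ÷ 1000 = 1.77 mg
sorbitol: 21.6 g/L × 0.32 L = 6.91 g
lactose: 0.51% w/v = 5.1 g/L → 5.1 × 0.32 L = 1.63 g

sodium succinate hexahydrate 3.09 g; thiamine hydrochloride 1.77 mg; sorbitol 6.91 g; lactose 1.63 g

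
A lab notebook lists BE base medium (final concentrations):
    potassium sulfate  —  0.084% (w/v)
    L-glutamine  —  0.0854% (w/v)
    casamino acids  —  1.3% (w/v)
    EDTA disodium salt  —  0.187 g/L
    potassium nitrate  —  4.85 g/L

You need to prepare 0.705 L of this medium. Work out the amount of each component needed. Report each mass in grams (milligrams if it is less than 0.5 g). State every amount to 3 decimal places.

potassium sulfate 0.592 g; L-glutamine 0.602 g; casamino acids 9.165 g; EDTA disodium salt 131.835 mg; potassium nitrate 3.419 g

Scale factor relative to 1 L: 0.705.
potassium sulfate: 0.084% w/v = 0.84 g/L → 0.84 × 0.705 L = 0.592 g
L-glutamine: 0.0854 g per 100 mL × 705 mL ÷ 100 = 0.602 g
casamino acids: 1.3 g per 100 mL × 705 mL ÷ 100 = 9.165 g
EDTA disodium salt: 0.187 g/L × 0.705 L = 0.131835 g = 131.835 mg
potassium nitrate: 4.85 g/L × 0.705 L = 3.419 g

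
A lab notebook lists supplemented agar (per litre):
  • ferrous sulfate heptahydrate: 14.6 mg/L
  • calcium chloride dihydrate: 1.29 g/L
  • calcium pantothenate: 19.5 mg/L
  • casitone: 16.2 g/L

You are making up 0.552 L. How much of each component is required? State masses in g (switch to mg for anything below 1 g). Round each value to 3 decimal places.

ferrous sulfate heptahydrate 8.059 mg; calcium chloride dihydrate 712.080 mg; calcium pantothenate 10.764 mg; casitone 8.942 g

Working volume: 0.552 L.
ferrous sulfate heptahydrate: 14.6 mg/L × 0.552 L = 8.059 mg
calcium chloride dihydrate: 1.29 g/L × 0.552 L = 0.71208 g = 712.080 mg
calcium pantothenate: 19.5 mg/L × 0.552 L = 10.764 mg
casitone: 16.2 g/L × 0.552 L = 8.942 g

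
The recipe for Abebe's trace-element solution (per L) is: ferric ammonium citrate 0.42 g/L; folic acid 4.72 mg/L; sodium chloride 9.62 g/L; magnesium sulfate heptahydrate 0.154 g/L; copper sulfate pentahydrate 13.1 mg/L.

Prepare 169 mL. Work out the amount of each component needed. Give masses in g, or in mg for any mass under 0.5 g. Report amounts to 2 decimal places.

ferric ammonium citrate 70.98 mg; folic acid 0.80 mg; sodium chloride 1.63 g; magnesium sulfate heptahydrate 26.03 mg; copper sulfate pentahydrate 2.21 mg

Scale factor relative to 1 L: 0.169.
ferric ammonium citrate: 0.42 g/L × 0.169 L = 0.07098 g = 70.98 mg
folic acid: 4.72 mg/L × 0.169 L = 0.80 mg
sodium chloride: 9.62 g/L × 0.169 L = 1.63 g
magnesium sulfate heptahydrate: 0.154 g/L × 0.169 L = 0.026026 g = 26.03 mg
copper sulfate pentahydrate: 13.1 mg/L × 0.169 L = 2.21 mg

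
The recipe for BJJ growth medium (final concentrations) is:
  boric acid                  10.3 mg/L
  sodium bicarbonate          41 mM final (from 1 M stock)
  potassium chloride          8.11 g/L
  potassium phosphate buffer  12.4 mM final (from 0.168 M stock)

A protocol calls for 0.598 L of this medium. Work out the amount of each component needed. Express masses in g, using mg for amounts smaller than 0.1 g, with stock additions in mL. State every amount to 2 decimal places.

Scale factor relative to 1 L: 0.598.
boric acid: 10.3 mg/L × 0.598 L = 6.16 mg
sodium bicarbonate: V = C2·V2/C1 = 41 mM × 598 mL ÷ 1000 mM = 24.52 mL
potassium chloride: 8.11 g/L × 0.598 L = 4.85 g
potassium phosphate buffer: C1V1 = C2V2 → 12.4 mM × 598 mL ÷ 168 mM = 44.14 mL

boric acid 6.16 mg; sodium bicarbonate 24.52 mL; potassium chloride 4.85 g; potassium phosphate buffer 44.14 mL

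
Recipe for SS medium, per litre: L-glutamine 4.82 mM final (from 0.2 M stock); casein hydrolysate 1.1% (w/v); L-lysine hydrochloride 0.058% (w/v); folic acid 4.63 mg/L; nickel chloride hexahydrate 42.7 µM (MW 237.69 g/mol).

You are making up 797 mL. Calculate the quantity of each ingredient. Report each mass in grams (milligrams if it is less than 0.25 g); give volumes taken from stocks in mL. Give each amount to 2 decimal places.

Scale factor relative to 1 L: 0.797.
L-glutamine: C1V1 = C2V2 → 4.82 mM × 797 mL ÷ 200 mM = 19.21 mL
casein hydrolysate: 1.1 g per 100 mL × 797 mL ÷ 100 = 8.77 g
L-lysine hydrochloride: 0.058% w/v = 0.58 g/L → 0.58 × 0.797 L = 0.46 g
folic acid: 4.63 mg/L × 0.797 L = 3.69 mg
nickel chloride hexahydrate: 42.7 µmol/L × 237.69 g/mol × 0.797 L ÷ 1000 = 8.09 mg

L-glutamine 19.21 mL; casein hydrolysate 8.77 g; L-lysine hydrochloride 0.46 g; folic acid 3.69 mg; nickel chloride hexahydrate 8.09 mg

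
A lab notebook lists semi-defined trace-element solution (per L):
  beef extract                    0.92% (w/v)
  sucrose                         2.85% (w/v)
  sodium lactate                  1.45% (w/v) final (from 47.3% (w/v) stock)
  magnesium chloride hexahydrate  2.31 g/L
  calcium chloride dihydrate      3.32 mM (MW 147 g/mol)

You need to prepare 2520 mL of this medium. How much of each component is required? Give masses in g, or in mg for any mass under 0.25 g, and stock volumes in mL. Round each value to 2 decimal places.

beef extract 23.18 g; sucrose 71.82 g; sodium lactate 77.25 mL; magnesium chloride hexahydrate 5.82 g; calcium chloride dihydrate 1.23 g

Working volume: 2520 mL = 2.52 L.
beef extract: 0.92 g per 100 mL × 2520 mL ÷ 100 = 23.18 g
sucrose: 2.85 g per 100 mL × 2520 mL ÷ 100 = 71.82 g
sodium lactate: V = C2·V2/C1 = 1.45% ÷ 47.3% × 2520 mL = 77.25 mL
magnesium chloride hexahydrate: 2.31 g/L × 2.52 L = 5.82 g
calcium chloride dihydrate: 3.32 mmol/L × 147 g/mol × 2.52 L ÷ 1000 = 1.23 g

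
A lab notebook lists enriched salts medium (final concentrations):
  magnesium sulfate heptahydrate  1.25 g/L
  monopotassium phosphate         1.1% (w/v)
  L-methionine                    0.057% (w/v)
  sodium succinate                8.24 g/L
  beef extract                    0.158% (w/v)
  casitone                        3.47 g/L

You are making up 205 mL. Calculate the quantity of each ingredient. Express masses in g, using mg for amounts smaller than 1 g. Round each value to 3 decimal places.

Working volume: 205 mL = 0.205 L.
magnesium sulfate heptahydrate: 1.25 g/L × 0.205 L = 0.25625 g = 256.250 mg
monopotassium phosphate: 1.1 g per 100 mL × 205 mL ÷ 100 = 2.255 g
L-methionine: 0.057% w/v = 0.57 g/L → 0.57 × 0.205 L = 0.11685 g = 116.850 mg
sodium succinate: 8.24 g/L × 0.205 L = 1.689 g
beef extract: 0.158 g per 100 mL × 205 mL ÷ 100 = 0.3239 g = 323.900 mg
casitone: 3.47 g/L × 0.205 L = 0.71135 g = 711.350 mg

magnesium sulfate heptahydrate 256.250 mg; monopotassium phosphate 2.255 g; L-methionine 116.850 mg; sodium succinate 1.689 g; beef extract 323.900 mg; casitone 711.350 mg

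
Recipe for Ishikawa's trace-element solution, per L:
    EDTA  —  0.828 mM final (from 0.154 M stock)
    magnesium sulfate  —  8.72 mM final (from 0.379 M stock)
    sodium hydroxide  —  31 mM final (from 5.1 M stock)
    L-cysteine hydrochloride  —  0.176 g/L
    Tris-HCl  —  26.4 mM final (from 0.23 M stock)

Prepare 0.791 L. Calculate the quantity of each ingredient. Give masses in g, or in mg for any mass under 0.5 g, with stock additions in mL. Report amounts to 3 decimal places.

Working volume: 0.791 L.
EDTA: C1V1 = C2V2 → 0.828 mM × 791 mL ÷ 154 mM = 4.253 mL
magnesium sulfate: dilute stock: 8.72 mM × 791 mL ÷ 379 mM = 18.199 mL
sodium hydroxide: V = C2·V2/C1 = 31 mM × 791 mL ÷ 5100 mM = 4.808 mL
L-cysteine hydrochloride: 0.176 g/L × 0.791 L = 0.139216 g = 139.216 mg
Tris-HCl: C1V1 = C2V2 → 26.4 mM × 791 mL ÷ 230 mM = 90.793 mL

EDTA 4.253 mL; magnesium sulfate 18.199 mL; sodium hydroxide 4.808 mL; L-cysteine hydrochloride 139.216 mg; Tris-HCl 90.793 mL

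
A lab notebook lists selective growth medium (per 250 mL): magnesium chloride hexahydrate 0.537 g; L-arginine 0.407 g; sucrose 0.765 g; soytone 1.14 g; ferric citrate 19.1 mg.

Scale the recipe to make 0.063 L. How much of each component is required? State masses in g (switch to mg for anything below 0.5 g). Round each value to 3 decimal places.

magnesium chloride hexahydrate 135.324 mg; L-arginine 102.564 mg; sucrose 192.780 mg; soytone 287.280 mg; ferric citrate 4.813 mg

Ratio of target to recipe volume: 63 / 250 = 0.252.
magnesium chloride hexahydrate: 0.537 g × (63 mL / 250 mL) = 0.135324 g = 135.324 mg
L-arginine: 0.407 g × (63 mL / 250 mL) = 0.102564 g = 102.564 mg
sucrose: 0.765 g × (63 mL / 250 mL) = 0.19278 g = 192.780 mg
soytone: 1.14 g × (63 mL / 250 mL) = 0.28728 g = 287.280 mg
ferric citrate: 19.1 mg × (63 mL / 250 mL) = 4.813 mg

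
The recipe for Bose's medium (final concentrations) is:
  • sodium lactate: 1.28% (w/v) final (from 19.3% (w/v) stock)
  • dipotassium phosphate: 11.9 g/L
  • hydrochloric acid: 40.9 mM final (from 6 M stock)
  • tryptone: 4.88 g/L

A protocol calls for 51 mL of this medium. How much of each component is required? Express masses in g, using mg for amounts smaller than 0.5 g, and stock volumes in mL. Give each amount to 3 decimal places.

sodium lactate 3.382 mL; dipotassium phosphate 0.607 g; hydrochloric acid 0.348 mL; tryptone 248.880 mg

Scale factor relative to 1 L: 0.051.
sodium lactate: C1V1 = C2V2 → 1.28% ÷ 19.3% × 51 mL = 3.382 mL
dipotassium phosphate: 11.9 g/L × 0.051 L = 0.607 g
hydrochloric acid: dilute stock: 40.9 mM × 51 mL ÷ 6000 mM = 0.348 mL
tryptone: 4.88 g/L × 0.051 L = 0.24888 g = 248.880 mg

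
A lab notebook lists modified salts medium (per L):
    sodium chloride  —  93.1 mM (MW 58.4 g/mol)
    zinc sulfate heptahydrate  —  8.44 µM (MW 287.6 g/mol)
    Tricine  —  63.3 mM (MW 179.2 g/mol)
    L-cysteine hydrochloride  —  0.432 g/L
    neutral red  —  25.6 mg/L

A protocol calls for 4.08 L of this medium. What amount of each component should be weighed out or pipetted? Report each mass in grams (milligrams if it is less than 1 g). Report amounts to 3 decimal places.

Working volume: 4.08 L.
sodium chloride: 93.1 mmol/L × 58.4 g/mol × 4.08 L ÷ 1000 = 22.183 g
zinc sulfate heptahydrate: 8.44 µmol/L × 287.6 g/mol × 4.08 L ÷ 1000 = 9.904 mg
Tricine: 63.3 mmol/L × 179.2 g/mol × 4.08 L ÷ 1000 = 46.281 g
L-cysteine hydrochloride: 0.432 g/L × 4.08 L = 1.763 g
neutral red: 25.6 mg/L × 4.08 L = 104.448 mg

sodium chloride 22.183 g; zinc sulfate heptahydrate 9.904 mg; Tricine 46.281 g; L-cysteine hydrochloride 1.763 g; neutral red 104.448 mg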